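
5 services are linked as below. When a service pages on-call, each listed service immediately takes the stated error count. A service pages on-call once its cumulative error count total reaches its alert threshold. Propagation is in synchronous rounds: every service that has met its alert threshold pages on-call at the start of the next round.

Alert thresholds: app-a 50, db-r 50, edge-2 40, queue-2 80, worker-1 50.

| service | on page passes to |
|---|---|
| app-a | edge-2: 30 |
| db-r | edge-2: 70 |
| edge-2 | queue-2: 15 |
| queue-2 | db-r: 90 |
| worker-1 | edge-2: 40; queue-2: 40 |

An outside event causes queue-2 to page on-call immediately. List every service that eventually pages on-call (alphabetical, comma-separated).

Round 1 — queue-2 pages on-call (initial).
  db-r: +90 → 90 ≥ 50
Round 2 — db-r pages on-call.
  edge-2: +70 → 70 ≥ 40
Round 3 — edge-2 pages on-call.
No further pages.

db-r, edge-2, queue-2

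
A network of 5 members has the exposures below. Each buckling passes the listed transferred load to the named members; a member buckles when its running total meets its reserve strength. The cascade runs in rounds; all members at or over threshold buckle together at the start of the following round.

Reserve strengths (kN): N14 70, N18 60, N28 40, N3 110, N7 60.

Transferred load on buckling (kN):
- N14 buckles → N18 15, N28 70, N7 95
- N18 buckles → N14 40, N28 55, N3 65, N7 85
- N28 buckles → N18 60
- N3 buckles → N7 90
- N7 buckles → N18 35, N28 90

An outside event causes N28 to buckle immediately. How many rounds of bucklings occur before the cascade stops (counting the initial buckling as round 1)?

3

Round 1 — N28 buckles (initial).
  N18: +60 → 60 ≥ 60
Round 2 — N18 buckles.
  N14: +40 → 40 < 70
  N3: +65 → 65 < 110
  N7: +85 → 85 ≥ 60
Round 3 — N7 buckles.
No further bucklings.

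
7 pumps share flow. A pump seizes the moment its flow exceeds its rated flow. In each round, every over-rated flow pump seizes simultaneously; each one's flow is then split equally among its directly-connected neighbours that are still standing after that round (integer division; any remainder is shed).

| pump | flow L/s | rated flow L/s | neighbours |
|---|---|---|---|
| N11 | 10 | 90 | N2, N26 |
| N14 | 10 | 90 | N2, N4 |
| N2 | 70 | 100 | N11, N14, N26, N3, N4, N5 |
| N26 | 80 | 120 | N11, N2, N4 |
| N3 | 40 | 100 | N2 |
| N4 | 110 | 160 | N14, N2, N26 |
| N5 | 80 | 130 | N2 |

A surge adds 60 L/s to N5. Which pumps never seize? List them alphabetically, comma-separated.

N3

Round 1 — N5 at 140 > 130. N5 seizes.
  N5 sheds 140 L/s to N2: 140 each.
    N2: 70+140 = 210 > 100
Round 2 — N2 seizes.
  N2 sheds 210 L/s to N11, N14, N26, N3, N4: 42 each.
    N11: 10+42 = 52 ≤ 90
    N14: 10+42 = 52 ≤ 90
    N26: 80+42 = 122 > 120
    N3: 40+42 = 82 ≤ 100
    N4: 110+42 = 152 ≤ 160
Round 3 — N26 seizes.
  N26 sheds 122 L/s to N11, N4: 61 each.
    N11: 52+61 = 113 > 90
    N4: 152+61 = 213 > 160
Round 4 — N11, N4 seize.
  N11 sheds 113 L/s: no online neighbours, lost.
  N4 sheds 213 L/s to N14: 213 each.
    N14: 52+213 = 265 > 90
Round 5 — N14 seizes.
  N14 sheds 265 L/s: no online neighbours, lost.
No further seizures.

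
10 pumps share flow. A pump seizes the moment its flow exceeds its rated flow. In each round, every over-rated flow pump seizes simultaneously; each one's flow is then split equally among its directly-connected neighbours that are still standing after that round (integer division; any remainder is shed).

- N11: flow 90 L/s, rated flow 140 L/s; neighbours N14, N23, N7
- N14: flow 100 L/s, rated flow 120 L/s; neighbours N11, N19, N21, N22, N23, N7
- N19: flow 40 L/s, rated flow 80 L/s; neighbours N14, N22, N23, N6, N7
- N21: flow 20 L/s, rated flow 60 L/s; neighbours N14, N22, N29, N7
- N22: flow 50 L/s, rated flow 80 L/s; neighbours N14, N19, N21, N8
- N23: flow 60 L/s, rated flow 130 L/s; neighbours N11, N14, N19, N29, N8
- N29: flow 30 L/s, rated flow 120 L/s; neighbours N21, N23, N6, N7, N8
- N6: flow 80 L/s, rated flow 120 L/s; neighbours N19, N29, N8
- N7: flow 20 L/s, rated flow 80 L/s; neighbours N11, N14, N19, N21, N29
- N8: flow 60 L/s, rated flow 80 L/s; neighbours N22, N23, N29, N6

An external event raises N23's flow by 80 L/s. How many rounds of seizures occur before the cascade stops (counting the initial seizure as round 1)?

Round 1 — N23 at 140 > 130. N23 seizes.
  N23 sheds 140 L/s to N11, N14, N19, N29, N8: 28 each.
    N11: 90+28 = 118 ≤ 140
    N14: 100+28 = 128 > 120
    N19: 40+28 = 68 ≤ 80
    N29: 30+28 = 58 ≤ 120
    N8: 60+28 = 88 > 80
Round 2 — N14, N8 seize.
  N14 sheds 128 L/s to N11, N19, N21, N22, N7: 25 each (3 lost).
    N11: 118+25 = 143 > 140
    N19: 68+25 = 93 > 80
    N21: 20+25 = 45 ≤ 60
    N22: 50+25 = 75 ≤ 80
    N7: 20+25 = 45 ≤ 80
  N8 sheds 88 L/s to N22, N29, N6: 29 each (1 lost).
    N22: 75+29 = 104 > 80
    N29: 58+29 = 87 ≤ 120
    N6: 80+29 = 109 ≤ 120
Round 3 — N11, N19, N22 seize.
  N11 sheds 143 L/s to N7: 143 each.
    N7: 45+143 = 188 > 80
  N19 sheds 93 L/s to N6, N7: 46 each (1 lost).
    N6: 109+46 = 155 > 120
    N7: 188+46 = 234 > 80
  N22 sheds 104 L/s to N21: 104 each.
    N21: 45+104 = 149 > 60
Round 4 — N21, N6, N7 seize.
  N21 sheds 149 L/s to N29: 149 each.
    N29: 87+149 = 236 > 120
  N6 sheds 155 L/s to N29: 155 each.
    N29: 236+155 = 391 > 120
  N7 sheds 234 L/s to N29: 234 each.
    N29: 391+234 = 625 > 120
Round 5 — N29 seizes.
  N29 sheds 625 L/s: no online neighbours, lost.
No further seizures.

5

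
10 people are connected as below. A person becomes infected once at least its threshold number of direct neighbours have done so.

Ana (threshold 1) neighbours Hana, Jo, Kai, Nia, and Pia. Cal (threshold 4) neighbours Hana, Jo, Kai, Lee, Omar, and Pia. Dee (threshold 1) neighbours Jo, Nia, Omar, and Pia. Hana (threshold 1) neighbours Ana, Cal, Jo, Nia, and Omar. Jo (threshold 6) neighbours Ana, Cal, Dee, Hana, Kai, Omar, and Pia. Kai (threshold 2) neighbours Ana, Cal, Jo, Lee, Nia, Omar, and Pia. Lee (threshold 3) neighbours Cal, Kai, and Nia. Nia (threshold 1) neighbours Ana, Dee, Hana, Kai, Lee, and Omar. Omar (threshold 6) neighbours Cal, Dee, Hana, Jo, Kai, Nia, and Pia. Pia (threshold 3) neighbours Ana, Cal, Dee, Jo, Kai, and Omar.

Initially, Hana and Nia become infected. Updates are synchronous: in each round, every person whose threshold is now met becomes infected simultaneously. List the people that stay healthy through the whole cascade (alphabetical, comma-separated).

Round 1 — Hana, Nia become infected (initial).
Round 2 — checking thresholds:
  Ana: 2 of 5 neighbours ≥ 1, becomes infected.
  Cal: 1 of 6 neighbours < 4, holds.
  Dee: 1 of 4 neighbours ≥ 1, becomes infected.
  Jo: 1 of 7 neighbours < 6, holds.
  Kai: 1 of 7 neighbours < 2, holds.
  Lee: 1 of 3 neighbours < 3, holds.
  Omar: 2 of 7 neighbours < 6, holds.
Round 3 — checking thresholds:
  Cal: 1 of 6 neighbours < 4, holds.
  Jo: 3 of 7 neighbours < 6, holds.
  Kai: 2 of 7 neighbours ≥ 2, becomes infected.
  Lee: 1 of 3 neighbours < 3, holds.
  Omar: 3 of 7 neighbours < 6, holds.
  Pia: 2 of 6 neighbours < 3, holds.
Round 4 — checking thresholds:
  Cal: 2 of 6 neighbours < 4, holds.
  Jo: 4 of 7 neighbours < 6, holds.
  Lee: 2 of 3 neighbours < 3, holds.
  Omar: 4 of 7 neighbours < 6, holds.
  Pia: 3 of 6 neighbours ≥ 3, becomes infected.
Round 5 — no new infections; cascade stops.

Cal, Jo, Lee, Omar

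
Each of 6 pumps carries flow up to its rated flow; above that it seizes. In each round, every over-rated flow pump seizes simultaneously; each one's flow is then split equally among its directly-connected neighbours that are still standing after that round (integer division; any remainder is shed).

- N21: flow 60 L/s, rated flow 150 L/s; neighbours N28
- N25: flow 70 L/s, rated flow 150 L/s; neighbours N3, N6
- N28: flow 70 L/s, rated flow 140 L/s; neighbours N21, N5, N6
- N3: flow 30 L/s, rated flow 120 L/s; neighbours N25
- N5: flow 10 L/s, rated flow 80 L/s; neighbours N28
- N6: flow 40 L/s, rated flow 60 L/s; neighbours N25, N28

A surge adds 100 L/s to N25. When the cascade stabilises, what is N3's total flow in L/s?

115

Round 1 — N25 at 170 > 150. N25 seizes.
  N25 sheds 170 L/s to N3, N6: 85 each.
    N3: 30+85 = 115 ≤ 120
    N6: 40+85 = 125 > 60
Round 2 — N6 seizes.
  N6 sheds 125 L/s to N28: 125 each.
    N28: 70+125 = 195 > 140
Round 3 — N28 seizes.
  N28 sheds 195 L/s to N21, N5: 97 each (1 lost).
    N21: 60+97 = 157 > 150
    N5: 10+97 = 107 > 80
Round 4 — N21, N5 seize.
  N21 sheds 157 L/s: no online neighbours, lost.
  N5 sheds 107 L/s: no online neighbours, lost.
No further seizures.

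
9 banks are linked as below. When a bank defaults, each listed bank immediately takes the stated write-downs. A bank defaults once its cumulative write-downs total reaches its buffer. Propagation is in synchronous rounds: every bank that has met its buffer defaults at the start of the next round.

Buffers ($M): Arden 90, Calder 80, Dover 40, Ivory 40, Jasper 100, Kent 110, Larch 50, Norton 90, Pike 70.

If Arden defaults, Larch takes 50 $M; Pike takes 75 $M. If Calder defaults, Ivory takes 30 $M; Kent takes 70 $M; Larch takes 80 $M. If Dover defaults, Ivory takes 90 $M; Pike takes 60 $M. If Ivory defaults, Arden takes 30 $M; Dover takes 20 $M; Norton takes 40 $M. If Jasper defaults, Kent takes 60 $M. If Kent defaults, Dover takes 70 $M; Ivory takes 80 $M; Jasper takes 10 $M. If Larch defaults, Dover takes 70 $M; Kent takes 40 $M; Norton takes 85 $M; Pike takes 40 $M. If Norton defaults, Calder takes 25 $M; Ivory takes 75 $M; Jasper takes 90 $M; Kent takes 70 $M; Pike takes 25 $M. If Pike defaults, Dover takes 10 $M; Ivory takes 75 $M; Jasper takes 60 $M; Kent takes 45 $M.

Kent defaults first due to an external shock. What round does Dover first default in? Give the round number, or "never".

Round 1 — Kent defaults (initial).
  Dover: +70 → 70 ≥ 40
  Ivory: +80 → 80 ≥ 40
  Jasper: +10 → 10 < 100
Round 2 — Dover, Ivory default.
  Arden: +30 → 30 < 90
  Norton: +40 → 40 < 90
  Pike: +60 → 60 < 70
No further defaults.

2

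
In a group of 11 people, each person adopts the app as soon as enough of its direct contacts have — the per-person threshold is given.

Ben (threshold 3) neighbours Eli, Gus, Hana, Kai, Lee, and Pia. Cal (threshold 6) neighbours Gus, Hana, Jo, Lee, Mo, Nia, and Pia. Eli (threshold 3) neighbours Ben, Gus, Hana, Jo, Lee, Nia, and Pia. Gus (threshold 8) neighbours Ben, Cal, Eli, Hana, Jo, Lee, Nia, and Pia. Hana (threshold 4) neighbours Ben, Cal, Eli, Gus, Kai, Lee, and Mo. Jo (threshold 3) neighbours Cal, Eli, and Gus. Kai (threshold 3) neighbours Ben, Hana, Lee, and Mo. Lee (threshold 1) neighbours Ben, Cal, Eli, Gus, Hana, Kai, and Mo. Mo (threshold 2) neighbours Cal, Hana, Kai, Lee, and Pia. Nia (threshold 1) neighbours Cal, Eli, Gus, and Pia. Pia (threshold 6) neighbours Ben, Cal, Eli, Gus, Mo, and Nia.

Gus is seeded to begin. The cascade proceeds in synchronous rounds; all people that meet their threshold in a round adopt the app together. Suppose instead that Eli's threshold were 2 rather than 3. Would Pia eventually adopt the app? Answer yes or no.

With Eli's threshold at 2:
Round 1 — Gus adopts the app (initial).
Round 2 — checking thresholds:
  Ben: 1 of 6 neighbours < 3, below threshold.
  Cal: 1 of 7 neighbours < 6, below threshold.
  Eli: 1 of 7 neighbours < 2, below threshold.
  Hana: 1 of 7 neighbours < 4, below threshold.
  Jo: 1 of 3 neighbours < 3, below threshold.
  Lee: 1 of 7 neighbours ≥ 1, adopts the app.
  Nia: 1 of 4 neighbours ≥ 1, adopts the app.
  Pia: 1 of 6 neighbours < 6, below threshold.
Round 3 — checking thresholds:
  Ben: 2 of 6 neighbours < 3, below threshold.
  Cal: 3 of 7 neighbours < 6, below threshold.
  Eli: 3 of 7 neighbours ≥ 2, adopts the app.
  Hana: 2 of 7 neighbours < 4, below threshold.
  Jo: 1 of 3 neighbours < 3, below threshold.
  Kai: 1 of 4 neighbours < 3, below threshold.
  Mo: 1 of 5 neighbours < 2, below threshold.
  Pia: 2 of 6 neighbours < 6, below threshold.
Round 4 — checking thresholds:
  Ben: 3 of 6 neighbours ≥ 3, adopts the app.
  Cal: 3 of 7 neighbours < 6, below threshold.
  Hana: 3 of 7 neighbours < 4, below threshold.
  Jo: 2 of 3 neighbours < 3, below threshold.
  Kai: 1 of 4 neighbours < 3, below threshold.
  Mo: 1 of 5 neighbours < 2, below threshold.
  Pia: 3 of 6 neighbours < 6, below threshold.
Round 5 — checking thresholds:
  Cal: 3 of 7 neighbours < 6, below threshold.
  Hana: 4 of 7 neighbours ≥ 4, adopts the app.
  Jo: 2 of 3 neighbours < 3, below threshold.
  Kai: 2 of 4 neighbours < 3, below threshold.
  Mo: 1 of 5 neighbours < 2, below threshold.
  Pia: 4 of 6 neighbours < 6, below threshold.
Round 6 — checking thresholds:
  Cal: 4 of 7 neighbours < 6, below threshold.
  Jo: 2 of 3 neighbours < 3, below threshold.
  Kai: 3 of 4 neighbours ≥ 3, adopts the app.
  Mo: 2 of 5 neighbours ≥ 2, adopts the app.
  Pia: 4 of 6 neighbours < 6, below threshold.
Round 7 — no new adoptions; cascade stops.

no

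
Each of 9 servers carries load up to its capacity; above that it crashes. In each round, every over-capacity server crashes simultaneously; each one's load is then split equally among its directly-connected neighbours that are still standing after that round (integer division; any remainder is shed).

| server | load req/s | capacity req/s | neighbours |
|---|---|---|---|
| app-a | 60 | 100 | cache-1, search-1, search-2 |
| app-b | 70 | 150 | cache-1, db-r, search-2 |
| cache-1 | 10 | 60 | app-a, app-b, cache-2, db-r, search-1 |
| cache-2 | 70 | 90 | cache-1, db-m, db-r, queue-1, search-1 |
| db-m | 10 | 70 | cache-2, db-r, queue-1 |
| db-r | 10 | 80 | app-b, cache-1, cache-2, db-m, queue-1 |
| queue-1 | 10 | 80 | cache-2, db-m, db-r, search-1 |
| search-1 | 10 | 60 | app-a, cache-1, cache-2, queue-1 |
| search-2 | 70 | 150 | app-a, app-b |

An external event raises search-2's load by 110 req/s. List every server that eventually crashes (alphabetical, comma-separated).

Round 1 — search-2 at 180 > 150. search-2 crashes.
  search-2 sheds 180 req/s to app-a, app-b: 90 each.
    app-a: 60+90 = 150 > 100
    app-b: 70+90 = 160 > 150
Round 2 — app-a, app-b crash.
  app-a sheds 150 req/s to cache-1, search-1: 75 each.
    cache-1: 10+75 = 85 > 60
    search-1: 10+75 = 85 > 60
  app-b sheds 160 req/s to cache-1, db-r: 80 each.
    cache-1: 85+80 = 165 > 60
    db-r: 10+80 = 90 > 80
Round 3 — cache-1, db-r, search-1 crash.
  cache-1 sheds 165 req/s to cache-2: 165 each.
    cache-2: 70+165 = 235 > 90
  db-r sheds 90 req/s to cache-2, db-m, queue-1: 30 each.
    cache-2: 235+30 = 265 > 90
    db-m: 10+30 = 40 ≤ 70
    queue-1: 10+30 = 40 ≤ 80
  search-1 sheds 85 req/s to cache-2, queue-1: 42 each (1 lost).
    cache-2: 265+42 = 307 > 90
    queue-1: 40+42 = 82 > 80
Round 4 — cache-2, queue-1 crash.
  cache-2 sheds 307 req/s to db-m: 307 each.
    db-m: 40+307 = 347 > 70
  queue-1 sheds 82 req/s to db-m: 82 each.
    db-m: 347+82 = 429 > 70
Round 5 — db-m crashes.
  db-m sheds 429 req/s: no online neighbours, lost.
No further crashes.

app-a, app-b, cache-1, cache-2, db-m, db-r, queue-1, search-1, search-2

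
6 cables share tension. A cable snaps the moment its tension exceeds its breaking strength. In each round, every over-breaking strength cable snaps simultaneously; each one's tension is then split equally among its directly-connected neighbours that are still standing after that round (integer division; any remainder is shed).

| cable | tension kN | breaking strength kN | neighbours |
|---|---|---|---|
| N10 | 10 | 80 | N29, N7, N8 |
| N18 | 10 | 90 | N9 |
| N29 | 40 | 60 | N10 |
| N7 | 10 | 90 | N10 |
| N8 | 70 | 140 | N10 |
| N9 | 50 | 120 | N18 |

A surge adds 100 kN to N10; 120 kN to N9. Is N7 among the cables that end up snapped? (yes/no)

Round 1 — N10 at 110 > 80; N9 at 170 > 120. N10, N9 snap.
  N10 sheds 110 kN to N29, N7, N8: 36 each (2 lost).
    N29: 40+36 = 76 > 60
    N7: 10+36 = 46 ≤ 90
    N8: 70+36 = 106 ≤ 140
  N9 sheds 170 kN to N18: 170 each.
    N18: 10+170 = 180 > 90
Round 2 — N18, N29 snap.
  N18 sheds 180 kN: no online neighbours, lost.
  N29 sheds 76 kN: no online neighbours, lost.
No further breaks.

no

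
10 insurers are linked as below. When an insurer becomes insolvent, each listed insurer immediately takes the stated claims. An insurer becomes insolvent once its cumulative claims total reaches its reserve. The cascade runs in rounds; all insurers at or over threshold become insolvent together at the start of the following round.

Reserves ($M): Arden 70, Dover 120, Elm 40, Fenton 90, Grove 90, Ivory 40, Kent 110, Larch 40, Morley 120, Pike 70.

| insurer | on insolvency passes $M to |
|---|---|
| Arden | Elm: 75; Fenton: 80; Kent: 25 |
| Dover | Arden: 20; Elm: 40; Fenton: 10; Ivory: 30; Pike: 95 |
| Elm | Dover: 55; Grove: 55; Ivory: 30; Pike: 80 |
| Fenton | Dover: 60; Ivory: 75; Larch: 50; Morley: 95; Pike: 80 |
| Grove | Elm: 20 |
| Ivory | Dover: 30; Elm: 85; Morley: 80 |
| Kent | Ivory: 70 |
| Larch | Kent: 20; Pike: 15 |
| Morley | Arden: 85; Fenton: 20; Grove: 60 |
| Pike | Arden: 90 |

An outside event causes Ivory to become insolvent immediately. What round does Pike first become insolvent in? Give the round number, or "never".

3

Round 1 — Ivory becomes insolvent (initial).
  Dover: +30 → 30 < 120
  Elm: +85 → 85 ≥ 40
  Morley: +80 → 80 < 120
Round 2 — Elm becomes insolvent.
  Dover: +55 → 85 < 120
  Grove: +55 → 55 < 90
  Pike: +80 → 80 ≥ 70
Round 3 — Pike becomes insolvent.
  Arden: +90 → 90 ≥ 70
Round 4 — Arden becomes insolvent.
  Fenton: +80 → 80 < 90
  Kent: +25 → 25 < 110
No further insolvencies.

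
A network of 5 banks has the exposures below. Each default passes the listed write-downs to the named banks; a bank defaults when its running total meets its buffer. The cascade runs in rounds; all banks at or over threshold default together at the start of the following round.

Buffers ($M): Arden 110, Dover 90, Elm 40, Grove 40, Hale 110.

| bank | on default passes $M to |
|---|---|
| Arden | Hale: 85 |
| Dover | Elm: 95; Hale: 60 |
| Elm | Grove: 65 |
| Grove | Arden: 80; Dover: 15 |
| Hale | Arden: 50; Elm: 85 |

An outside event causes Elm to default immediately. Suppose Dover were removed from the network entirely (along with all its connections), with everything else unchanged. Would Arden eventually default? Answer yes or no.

With Dover removed:
Round 1 — Elm defaults (initial).
  Grove: +65 → 65 ≥ 40
Round 2 — Grove defaults.
  Arden: +80 → 80 < 110
No further defaults.

no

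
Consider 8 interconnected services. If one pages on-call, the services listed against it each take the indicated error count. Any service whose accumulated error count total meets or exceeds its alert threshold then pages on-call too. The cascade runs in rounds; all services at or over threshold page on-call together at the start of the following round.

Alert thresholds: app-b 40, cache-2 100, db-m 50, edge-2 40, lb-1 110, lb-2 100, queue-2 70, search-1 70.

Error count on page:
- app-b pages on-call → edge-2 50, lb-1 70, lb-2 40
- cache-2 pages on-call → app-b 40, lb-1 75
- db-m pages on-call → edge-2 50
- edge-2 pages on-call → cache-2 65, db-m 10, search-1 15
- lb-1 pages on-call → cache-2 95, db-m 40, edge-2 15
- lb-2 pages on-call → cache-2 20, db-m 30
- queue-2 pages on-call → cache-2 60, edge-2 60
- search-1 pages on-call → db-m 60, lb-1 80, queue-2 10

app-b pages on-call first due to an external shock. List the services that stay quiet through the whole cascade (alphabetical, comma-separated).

Round 1 — app-b pages on-call (initial).
  edge-2: +50 → 50 ≥ 40
  lb-1: +70 → 70 < 110
  lb-2: +40 → 40 < 100
Round 2 — edge-2 pages on-call.
  cache-2: +65 → 65 < 100
  db-m: +10 → 10 < 50
  search-1: +15 → 15 < 70
No further pages.

cache-2, db-m, lb-1, lb-2, queue-2, search-1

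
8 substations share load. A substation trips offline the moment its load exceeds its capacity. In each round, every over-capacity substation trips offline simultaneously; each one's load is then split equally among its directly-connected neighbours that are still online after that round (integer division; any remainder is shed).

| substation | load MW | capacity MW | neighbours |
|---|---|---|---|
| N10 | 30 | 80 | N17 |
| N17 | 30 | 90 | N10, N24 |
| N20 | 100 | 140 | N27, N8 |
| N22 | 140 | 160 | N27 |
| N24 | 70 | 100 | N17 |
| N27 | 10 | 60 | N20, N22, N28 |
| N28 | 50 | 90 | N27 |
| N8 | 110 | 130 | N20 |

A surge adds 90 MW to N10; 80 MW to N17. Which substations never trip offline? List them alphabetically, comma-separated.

Round 1 — N10 at 120 > 80; N17 at 110 > 90. N10, N17 trip offline.
  N10 sheds 120 MW: no online neighbours, lost.
  N17 sheds 110 MW to N24: 110 each.
    N24: 70+110 = 180 > 100
Round 2 — N24 trips offline.
  N24 sheds 180 MW: no online neighbours, lost.
No further trips.

N20, N22, N27, N28, N8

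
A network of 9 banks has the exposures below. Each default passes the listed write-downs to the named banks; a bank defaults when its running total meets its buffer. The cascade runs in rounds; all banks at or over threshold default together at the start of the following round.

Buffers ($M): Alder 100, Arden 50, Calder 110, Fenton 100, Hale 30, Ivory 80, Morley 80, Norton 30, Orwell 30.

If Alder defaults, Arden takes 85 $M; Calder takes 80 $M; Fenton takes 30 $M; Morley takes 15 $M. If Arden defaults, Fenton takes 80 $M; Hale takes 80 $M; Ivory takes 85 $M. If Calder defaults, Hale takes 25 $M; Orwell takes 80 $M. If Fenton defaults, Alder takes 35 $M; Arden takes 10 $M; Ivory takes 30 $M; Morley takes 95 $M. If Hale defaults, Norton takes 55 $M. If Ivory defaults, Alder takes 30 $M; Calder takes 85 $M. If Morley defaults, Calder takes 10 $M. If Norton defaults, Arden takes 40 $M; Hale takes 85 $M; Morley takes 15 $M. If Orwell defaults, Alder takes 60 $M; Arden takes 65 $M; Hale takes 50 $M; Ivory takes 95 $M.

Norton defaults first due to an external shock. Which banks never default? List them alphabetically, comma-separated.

Alder, Arden, Calder, Fenton, Ivory, Morley, Orwell

Round 1 — Norton defaults (initial).
  Arden: +40 → 40 < 50
  Hale: +85 → 85 ≥ 30
  Morley: +15 → 15 < 80
Round 2 — Hale defaults.
No further defaults.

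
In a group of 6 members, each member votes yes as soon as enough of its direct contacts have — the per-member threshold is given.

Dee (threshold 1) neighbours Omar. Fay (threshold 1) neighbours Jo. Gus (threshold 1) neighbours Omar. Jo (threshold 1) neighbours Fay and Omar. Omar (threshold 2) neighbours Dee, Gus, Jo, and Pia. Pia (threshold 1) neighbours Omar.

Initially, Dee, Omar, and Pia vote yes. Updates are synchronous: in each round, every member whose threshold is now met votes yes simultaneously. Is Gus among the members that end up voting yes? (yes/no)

Round 1 — Dee, Omar, Pia vote yes (initial).
Round 2 — checking thresholds:
  Gus: 1 of 1 neighbours ≥ 1, votes yes.
  Jo: 1 of 2 neighbours ≥ 1, votes yes.
Round 3 — checking thresholds:
  Fay: 1 of 1 neighbours ≥ 1, votes yes.
Round 4 — no new yes votes; cascade stops.

yes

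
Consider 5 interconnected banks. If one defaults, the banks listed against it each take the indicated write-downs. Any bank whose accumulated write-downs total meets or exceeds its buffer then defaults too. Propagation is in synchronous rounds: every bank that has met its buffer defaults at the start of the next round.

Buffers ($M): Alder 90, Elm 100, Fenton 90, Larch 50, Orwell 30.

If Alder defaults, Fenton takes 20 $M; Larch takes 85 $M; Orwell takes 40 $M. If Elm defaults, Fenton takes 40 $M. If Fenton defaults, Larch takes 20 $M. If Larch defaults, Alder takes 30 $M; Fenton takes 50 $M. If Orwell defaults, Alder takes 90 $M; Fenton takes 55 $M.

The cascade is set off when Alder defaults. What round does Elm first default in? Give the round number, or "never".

never

Round 1 — Alder defaults (initial).
  Fenton: +20 → 20 < 90
  Larch: +85 → 85 ≥ 50
  Orwell: +40 → 40 ≥ 30
Round 2 — Larch, Orwell default.
  Fenton: +50+55 → 125 ≥ 90
Round 3 — Fenton defaults.
No further defaults.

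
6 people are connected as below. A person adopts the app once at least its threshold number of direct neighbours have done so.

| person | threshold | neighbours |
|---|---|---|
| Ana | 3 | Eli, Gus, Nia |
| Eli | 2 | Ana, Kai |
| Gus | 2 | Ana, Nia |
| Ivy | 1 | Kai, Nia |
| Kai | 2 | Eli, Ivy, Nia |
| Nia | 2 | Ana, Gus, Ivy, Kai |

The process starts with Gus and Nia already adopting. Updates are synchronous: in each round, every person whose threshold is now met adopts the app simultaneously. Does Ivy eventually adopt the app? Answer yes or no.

yes

Round 1 — Gus, Nia adopt the app (initial).
Round 2 — checking thresholds:
  Ana: 2 of 3 neighbours < 3, not yet.
  Ivy: 1 of 2 neighbours ≥ 1, adopts the app.
  Kai: 1 of 3 neighbours < 2, not yet.
Round 3 — checking thresholds:
  Ana: 2 of 3 neighbours < 3, not yet.
  Kai: 2 of 3 neighbours ≥ 2, adopts the app.
Round 4 — no new adoptions; cascade stops.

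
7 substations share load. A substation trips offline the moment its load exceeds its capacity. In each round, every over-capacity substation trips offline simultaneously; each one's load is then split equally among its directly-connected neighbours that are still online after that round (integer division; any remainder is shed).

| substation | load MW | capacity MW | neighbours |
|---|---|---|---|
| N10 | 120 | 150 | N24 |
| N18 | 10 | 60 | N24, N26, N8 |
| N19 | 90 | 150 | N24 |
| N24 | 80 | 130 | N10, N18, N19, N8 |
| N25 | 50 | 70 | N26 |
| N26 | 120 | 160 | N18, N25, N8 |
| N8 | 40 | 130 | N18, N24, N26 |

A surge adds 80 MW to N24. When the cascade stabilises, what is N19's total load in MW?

Round 1 — N24 at 160 > 130. N24 trips offline.
  N24 sheds 160 MW to N10, N18, N19, N8: 40 each.
    N10: 120+40 = 160 > 150
    N18: 10+40 = 50 ≤ 60
    N19: 90+40 = 130 ≤ 150
    N8: 40+40 = 80 ≤ 130
Round 2 — N10 trips offline.
  N10 sheds 160 MW: no online neighbours, lost.
No further trips.

130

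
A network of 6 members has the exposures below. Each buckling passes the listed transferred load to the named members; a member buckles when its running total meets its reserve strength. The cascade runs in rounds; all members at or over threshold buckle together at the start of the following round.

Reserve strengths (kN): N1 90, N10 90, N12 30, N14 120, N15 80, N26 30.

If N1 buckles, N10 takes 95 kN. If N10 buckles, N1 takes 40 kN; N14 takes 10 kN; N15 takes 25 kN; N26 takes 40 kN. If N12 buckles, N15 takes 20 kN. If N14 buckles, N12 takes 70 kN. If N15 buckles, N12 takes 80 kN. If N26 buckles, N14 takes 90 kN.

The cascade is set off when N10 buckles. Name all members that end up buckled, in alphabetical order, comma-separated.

Round 1 — N10 buckles (initial).
  N1: +40 → 40 < 90
  N14: +10 → 10 < 120
  N15: +25 → 25 < 80
  N26: +40 → 40 ≥ 30
Round 2 — N26 buckles.
  N14: +90 → 100 < 120
No further bucklings.

N10, N26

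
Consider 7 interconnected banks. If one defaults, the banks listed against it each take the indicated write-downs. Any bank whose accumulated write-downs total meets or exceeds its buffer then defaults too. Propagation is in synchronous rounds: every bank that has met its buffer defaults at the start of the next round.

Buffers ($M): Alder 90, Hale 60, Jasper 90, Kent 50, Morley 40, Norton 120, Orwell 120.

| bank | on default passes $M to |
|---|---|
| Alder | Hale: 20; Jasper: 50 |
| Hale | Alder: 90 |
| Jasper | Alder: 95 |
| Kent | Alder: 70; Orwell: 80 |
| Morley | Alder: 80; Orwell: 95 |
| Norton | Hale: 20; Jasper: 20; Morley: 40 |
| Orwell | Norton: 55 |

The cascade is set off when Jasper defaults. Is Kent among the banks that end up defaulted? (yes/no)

no

Round 1 — Jasper defaults (initial).
  Alder: +95 → 95 ≥ 90
Round 2 — Alder defaults.
  Hale: +20 → 20 < 60
No further defaults.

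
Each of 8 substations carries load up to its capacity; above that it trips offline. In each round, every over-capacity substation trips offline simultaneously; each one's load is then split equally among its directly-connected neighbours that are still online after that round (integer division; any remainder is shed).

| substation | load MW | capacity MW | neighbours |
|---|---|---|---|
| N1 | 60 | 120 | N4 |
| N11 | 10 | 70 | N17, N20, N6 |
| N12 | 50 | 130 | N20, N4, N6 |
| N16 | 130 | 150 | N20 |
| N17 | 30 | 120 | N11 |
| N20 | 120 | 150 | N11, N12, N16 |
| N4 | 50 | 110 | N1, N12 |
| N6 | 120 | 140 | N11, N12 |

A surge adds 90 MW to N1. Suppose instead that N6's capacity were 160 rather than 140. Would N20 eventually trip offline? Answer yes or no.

yes

With N6's capacity at 160:
Round 1 — N1 at 150 > 120. N1 trips offline.
  N1 sheds 150 MW to N4: 150 each.
    N4: 50+150 = 200 > 110
Round 2 — N4 trips offline.
  N4 sheds 200 MW to N12: 200 each.
    N12: 50+200 = 250 > 130
Round 3 — N12 trips offline.
  N12 sheds 250 MW to N20, N6: 125 each.
    N20: 120+125 = 245 > 150
    N6: 120+125 = 245 > 160
Round 4 — N20, N6 trip offline.
  N20 sheds 245 MW to N11, N16: 122 each (1 lost).
    N11: 10+122 = 132 > 70
    N16: 130+122 = 252 > 150
  N6 sheds 245 MW to N11: 245 each.
    N11: 132+245 = 377 > 70
Round 5 — N11, N16 trip offline.
  N11 sheds 377 MW to N17: 377 each.
    N17: 30+377 = 407 > 120
  N16 sheds 252 MW: no online neighbours, lost.
Round 6 — N17 trips offline.
  N17 sheds 407 MW: no online neighbours, lost.
No further trips.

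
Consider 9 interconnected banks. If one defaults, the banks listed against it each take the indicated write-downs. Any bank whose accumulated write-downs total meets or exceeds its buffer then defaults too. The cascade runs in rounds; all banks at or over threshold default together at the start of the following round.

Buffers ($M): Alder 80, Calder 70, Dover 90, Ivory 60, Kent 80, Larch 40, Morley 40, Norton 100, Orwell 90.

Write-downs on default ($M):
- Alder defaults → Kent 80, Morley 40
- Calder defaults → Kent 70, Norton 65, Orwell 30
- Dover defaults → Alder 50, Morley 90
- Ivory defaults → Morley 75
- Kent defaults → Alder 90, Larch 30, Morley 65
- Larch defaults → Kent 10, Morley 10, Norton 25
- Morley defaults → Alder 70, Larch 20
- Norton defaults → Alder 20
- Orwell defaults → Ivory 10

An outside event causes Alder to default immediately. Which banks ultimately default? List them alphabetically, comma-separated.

Round 1 — Alder defaults (initial).
  Kent: +80 → 80 ≥ 80
  Morley: +40 → 40 ≥ 40
Round 2 — Kent, Morley default.
  Larch: +30+20 → 50 ≥ 40
Round 3 — Larch defaults.
  Norton: +25 → 25 < 100
No further defaults.

Alder, Kent, Larch, Morley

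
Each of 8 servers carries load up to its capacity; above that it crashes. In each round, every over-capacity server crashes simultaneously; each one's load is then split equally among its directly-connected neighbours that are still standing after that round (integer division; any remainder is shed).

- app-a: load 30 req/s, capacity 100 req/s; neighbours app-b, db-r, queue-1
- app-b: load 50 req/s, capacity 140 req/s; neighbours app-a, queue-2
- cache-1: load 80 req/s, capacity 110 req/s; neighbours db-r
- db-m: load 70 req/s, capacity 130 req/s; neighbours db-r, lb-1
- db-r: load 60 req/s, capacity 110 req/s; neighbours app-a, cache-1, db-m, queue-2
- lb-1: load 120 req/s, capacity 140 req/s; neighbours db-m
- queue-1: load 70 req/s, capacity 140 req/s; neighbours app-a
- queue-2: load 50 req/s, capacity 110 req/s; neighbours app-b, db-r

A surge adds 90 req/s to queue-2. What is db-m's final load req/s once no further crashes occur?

113

Round 1 — queue-2 at 140 > 110. queue-2 crashes.
  queue-2 sheds 140 req/s to app-b, db-r: 70 each.
    app-b: 50+70 = 120 ≤ 140
    db-r: 60+70 = 130 > 110
Round 2 — db-r crashes.
  db-r sheds 130 req/s to app-a, cache-1, db-m: 43 each (1 lost).
    app-a: 30+43 = 73 ≤ 100
    cache-1: 80+43 = 123 > 110
    db-m: 70+43 = 113 ≤ 130
Round 3 — cache-1 crashes.
  cache-1 sheds 123 req/s: no online neighbours, lost.
No further crashes.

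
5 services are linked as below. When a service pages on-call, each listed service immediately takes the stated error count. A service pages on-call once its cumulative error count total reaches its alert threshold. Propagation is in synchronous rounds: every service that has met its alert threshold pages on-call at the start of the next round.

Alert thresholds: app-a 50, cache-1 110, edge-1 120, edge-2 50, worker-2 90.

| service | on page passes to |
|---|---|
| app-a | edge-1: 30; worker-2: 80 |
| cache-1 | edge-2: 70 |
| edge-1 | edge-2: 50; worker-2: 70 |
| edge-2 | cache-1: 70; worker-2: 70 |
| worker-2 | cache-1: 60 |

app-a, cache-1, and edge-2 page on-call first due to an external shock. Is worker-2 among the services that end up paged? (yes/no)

yes

Round 1 — app-a, cache-1, edge-2 page on-call (initial).
  edge-1: +30 → 30 < 120
  worker-2: +80+70 → 150 ≥ 90
Round 2 — worker-2 pages on-call.
No further pages.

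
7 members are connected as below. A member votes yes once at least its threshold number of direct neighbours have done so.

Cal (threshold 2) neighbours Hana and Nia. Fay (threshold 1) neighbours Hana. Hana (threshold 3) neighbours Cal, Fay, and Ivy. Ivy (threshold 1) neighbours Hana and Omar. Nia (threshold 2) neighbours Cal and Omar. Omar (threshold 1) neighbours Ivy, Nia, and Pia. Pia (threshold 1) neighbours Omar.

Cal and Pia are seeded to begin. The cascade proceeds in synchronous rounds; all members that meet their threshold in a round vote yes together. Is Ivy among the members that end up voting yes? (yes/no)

yes

Round 1 — Cal, Pia vote yes (initial).
Round 2 — checking thresholds:
  Hana: 1 of 3 neighbours < 3, holds.
  Nia: 1 of 2 neighbours < 2, holds.
  Omar: 1 of 3 neighbours ≥ 1, votes yes.
Round 3 — checking thresholds:
  Hana: 1 of 3 neighbours < 3, holds.
  Ivy: 1 of 2 neighbours ≥ 1, votes yes.
  Nia: 2 of 2 neighbours ≥ 2, votes yes.
Round 4 — no new yes votes; cascade stops.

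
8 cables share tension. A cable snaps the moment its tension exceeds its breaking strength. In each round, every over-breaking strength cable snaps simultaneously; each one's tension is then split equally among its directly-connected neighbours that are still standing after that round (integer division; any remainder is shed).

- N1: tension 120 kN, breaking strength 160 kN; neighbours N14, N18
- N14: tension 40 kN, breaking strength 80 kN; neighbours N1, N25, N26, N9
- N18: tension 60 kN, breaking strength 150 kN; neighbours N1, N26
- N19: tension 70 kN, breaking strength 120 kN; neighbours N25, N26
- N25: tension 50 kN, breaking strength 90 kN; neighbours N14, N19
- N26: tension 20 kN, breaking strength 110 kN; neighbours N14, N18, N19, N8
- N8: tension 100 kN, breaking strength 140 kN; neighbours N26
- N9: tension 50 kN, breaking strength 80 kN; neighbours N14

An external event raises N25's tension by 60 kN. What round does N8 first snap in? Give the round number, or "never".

4

Round 1 — N25 at 110 > 90. N25 snaps.
  N25 sheds 110 kN to N14, N19: 55 each.
    N14: 40+55 = 95 > 80
    N19: 70+55 = 125 > 120
Round 2 — N14, N19 snap.
  N14 sheds 95 kN to N1, N26, N9: 31 each (2 lost).
    N1: 120+31 = 151 ≤ 160
    N26: 20+31 = 51 ≤ 110
    N9: 50+31 = 81 > 80
  N19 sheds 125 kN to N26: 125 each.
    N26: 51+125 = 176 > 110
Round 3 — N26, N9 snap.
  N26 sheds 176 kN to N18, N8: 88 each.
    N18: 60+88 = 148 ≤ 150
    N8: 100+88 = 188 > 140
  N9 sheds 81 kN: no online neighbours, lost.
Round 4 — N8 snaps.
  N8 sheds 188 kN: no online neighbours, lost.
No further breaks.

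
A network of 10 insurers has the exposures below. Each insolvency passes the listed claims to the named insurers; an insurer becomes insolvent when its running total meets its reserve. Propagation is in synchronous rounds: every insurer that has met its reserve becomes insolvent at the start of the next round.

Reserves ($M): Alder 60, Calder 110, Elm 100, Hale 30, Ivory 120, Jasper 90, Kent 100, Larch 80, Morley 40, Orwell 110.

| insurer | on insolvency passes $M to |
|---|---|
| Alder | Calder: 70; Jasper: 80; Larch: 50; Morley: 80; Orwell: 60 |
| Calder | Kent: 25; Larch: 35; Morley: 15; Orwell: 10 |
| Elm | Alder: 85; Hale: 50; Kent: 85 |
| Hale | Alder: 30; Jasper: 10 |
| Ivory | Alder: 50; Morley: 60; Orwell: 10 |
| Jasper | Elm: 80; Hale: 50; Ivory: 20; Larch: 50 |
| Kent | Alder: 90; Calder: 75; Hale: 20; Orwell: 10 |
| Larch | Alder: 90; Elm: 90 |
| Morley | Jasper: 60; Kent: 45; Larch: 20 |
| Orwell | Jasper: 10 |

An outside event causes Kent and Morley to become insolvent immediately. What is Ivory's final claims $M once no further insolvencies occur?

20

Round 1 — Kent, Morley become insolvent (initial).
  Alder: +90 → 90 ≥ 60
  Calder: +75 → 75 < 110
  Hale: +20 → 20 < 30
  Jasper: +60 → 60 < 90
  Larch: +20 → 20 < 80
  Orwell: +10 → 10 < 110
Round 2 — Alder becomes insolvent.
  Calder: +70 → 145 ≥ 110
  Jasper: +80 → 140 ≥ 90
  Larch: +50 → 70 < 80
  Orwell: +60 → 70 < 110
Round 3 — Calder, Jasper become insolvent.
  Elm: +80 → 80 < 100
  Hale: +50 → 70 ≥ 30
  Ivory: +20 → 20 < 120
  Larch: +35+50 → 155 ≥ 80
  Orwell: +10 → 80 < 110
Round 4 — Hale, Larch become insolvent.
  Elm: +90 → 170 ≥ 100
Round 5 — Elm becomes insolvent.
No further insolvencies.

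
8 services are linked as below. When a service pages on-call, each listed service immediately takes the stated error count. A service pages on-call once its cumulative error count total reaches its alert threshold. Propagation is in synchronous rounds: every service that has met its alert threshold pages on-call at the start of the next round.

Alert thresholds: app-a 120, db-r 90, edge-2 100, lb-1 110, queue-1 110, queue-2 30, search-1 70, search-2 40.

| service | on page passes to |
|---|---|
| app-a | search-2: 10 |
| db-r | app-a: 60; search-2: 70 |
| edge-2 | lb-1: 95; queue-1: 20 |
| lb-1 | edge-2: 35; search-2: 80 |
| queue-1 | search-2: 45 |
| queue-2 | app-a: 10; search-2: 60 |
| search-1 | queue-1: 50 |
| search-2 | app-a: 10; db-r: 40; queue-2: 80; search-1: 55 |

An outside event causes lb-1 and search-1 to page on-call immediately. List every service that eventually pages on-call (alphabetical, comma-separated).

lb-1, queue-2, search-1, search-2

Round 1 — lb-1, search-1 page on-call (initial).
  edge-2: +35 → 35 < 100
  queue-1: +50 → 50 < 110
  search-2: +80 → 80 ≥ 40
Round 2 — search-2 pages on-call.
  app-a: +10 → 10 < 120
  db-r: +40 → 40 < 90
  queue-2: +80 → 80 ≥ 30
Round 3 — queue-2 pages on-call.
  app-a: +10 → 20 < 120
No further pages.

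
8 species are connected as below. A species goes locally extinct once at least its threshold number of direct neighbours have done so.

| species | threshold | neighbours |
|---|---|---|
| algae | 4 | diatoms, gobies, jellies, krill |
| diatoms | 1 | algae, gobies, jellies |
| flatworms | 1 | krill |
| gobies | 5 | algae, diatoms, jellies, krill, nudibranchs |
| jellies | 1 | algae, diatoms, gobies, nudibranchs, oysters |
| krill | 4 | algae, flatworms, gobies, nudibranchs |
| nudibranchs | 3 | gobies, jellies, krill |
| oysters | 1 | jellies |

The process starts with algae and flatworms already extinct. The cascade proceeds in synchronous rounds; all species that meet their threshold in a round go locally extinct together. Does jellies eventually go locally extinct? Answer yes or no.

yes

Round 1 — algae, flatworms go locally extinct (initial).
Round 2 — checking thresholds:
  diatoms: 1 of 3 neighbours ≥ 1, goes locally extinct.
  gobies: 1 of 5 neighbours < 5, holds.
  jellies: 1 of 5 neighbours ≥ 1, goes locally extinct.
  krill: 2 of 4 neighbours < 4, holds.
Round 3 — checking thresholds:
  gobies: 3 of 5 neighbours < 5, holds.
  krill: 2 of 4 neighbours < 4, holds.
  nudibranchs: 1 of 3 neighbours < 3, holds.
  oysters: 1 of 1 neighbours ≥ 1, goes locally extinct.
Round 4 — no new extinctions; cascade stops.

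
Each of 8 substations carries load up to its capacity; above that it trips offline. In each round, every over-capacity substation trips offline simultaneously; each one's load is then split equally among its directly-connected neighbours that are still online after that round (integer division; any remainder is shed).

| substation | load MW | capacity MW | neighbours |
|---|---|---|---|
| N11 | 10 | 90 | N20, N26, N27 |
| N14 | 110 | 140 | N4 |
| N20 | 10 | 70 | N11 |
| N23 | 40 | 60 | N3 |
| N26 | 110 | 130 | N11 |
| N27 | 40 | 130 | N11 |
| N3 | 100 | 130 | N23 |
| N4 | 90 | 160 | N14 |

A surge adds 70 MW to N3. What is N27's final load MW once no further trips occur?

Round 1 — N3 at 170 > 130. N3 trips offline.
  N3 sheds 170 MW to N23: 170 each.
    N23: 40+170 = 210 > 60
Round 2 — N23 trips offline.
  N23 sheds 210 MW: no online neighbours, lost.
No further trips.

40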